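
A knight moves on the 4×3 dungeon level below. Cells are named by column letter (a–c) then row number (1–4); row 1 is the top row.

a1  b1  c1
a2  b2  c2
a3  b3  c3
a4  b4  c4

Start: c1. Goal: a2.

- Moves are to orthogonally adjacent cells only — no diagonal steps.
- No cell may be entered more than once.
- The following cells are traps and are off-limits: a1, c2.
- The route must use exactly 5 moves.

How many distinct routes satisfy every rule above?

1

Need simple routes of exactly 5 moves from c1 to a2 (Manhattan distance 3, so 1 moves are spent on a detour and 1 undoing it).
Enumerating: c1 b1 b2 b3 a3 a2.
That gives 1 route.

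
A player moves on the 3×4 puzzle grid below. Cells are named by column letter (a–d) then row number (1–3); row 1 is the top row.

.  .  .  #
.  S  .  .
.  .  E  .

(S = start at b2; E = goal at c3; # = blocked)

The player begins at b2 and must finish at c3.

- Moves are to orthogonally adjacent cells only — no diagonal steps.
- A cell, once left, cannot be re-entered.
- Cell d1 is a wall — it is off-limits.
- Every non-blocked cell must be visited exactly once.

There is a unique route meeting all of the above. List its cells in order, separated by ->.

b2 -> b3 -> a3 -> a2 -> a1 -> b1 -> c1 -> c2 -> d2 -> d3 -> c3

Need to visit all 11 open cells exactly once, starting at b2 and ending at c3.
Cell d2 has only two open neighbours (d3 and c2), so the path must pass straight through it: one of those is the cell it's entered from and the other is where it exits.
Route from b2: down to b3, left to a3, 2× up (reaching a1), 2× right (reaching c1), down to c2, right to d2, down to d3, left to c3 — 10 moves in all.
Check: all 11 open cells covered.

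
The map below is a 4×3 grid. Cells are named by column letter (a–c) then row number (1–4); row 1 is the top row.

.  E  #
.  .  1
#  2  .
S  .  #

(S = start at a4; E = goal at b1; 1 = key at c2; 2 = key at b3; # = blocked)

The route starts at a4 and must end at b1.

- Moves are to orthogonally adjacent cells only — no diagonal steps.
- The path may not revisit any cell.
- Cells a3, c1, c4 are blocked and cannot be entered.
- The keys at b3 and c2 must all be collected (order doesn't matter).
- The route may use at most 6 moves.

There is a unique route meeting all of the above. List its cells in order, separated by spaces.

The budget equals the shortest possible length, so every move has to be on a shortest route through the required cells.
Route from a4: right 1 to b4, up 1 to b3, right 1 to c3, up 1 to c2, left 1 to b2, up 1 to b1 — 6 moves in all.
Check: all required cells visited; 6 ≤ 6 moves.

a4 b4 b3 c3 c2 b2 b1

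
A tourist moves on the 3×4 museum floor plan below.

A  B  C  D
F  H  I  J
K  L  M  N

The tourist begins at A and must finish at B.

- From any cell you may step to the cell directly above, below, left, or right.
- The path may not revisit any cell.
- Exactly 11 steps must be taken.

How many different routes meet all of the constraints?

2

Need simple routes of exactly 11 moves from A to B (Manhattan distance 1, so 5 moves are spent on a detour and 5 undoing it).
Enumerating: A F K L H I M N J D C B | A F K L M N J D C I H B.
That gives 2 routes.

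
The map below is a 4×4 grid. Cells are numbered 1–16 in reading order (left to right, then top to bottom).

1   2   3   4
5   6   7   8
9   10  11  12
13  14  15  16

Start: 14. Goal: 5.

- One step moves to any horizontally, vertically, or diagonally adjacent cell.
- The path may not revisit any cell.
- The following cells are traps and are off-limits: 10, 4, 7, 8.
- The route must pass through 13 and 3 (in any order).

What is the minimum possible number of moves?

6

Any route passes through 13 and 3 in some order between 14 and 5. Summing Chebyshev distances along each leg and taking the cheapest ordering (14 → 13 → 3 → 5) gives a lower bound of 1 + 3 + 2 = 6 moves.
A route of 6 moves achieves this: 14 → 13 → 9 → 6 → 3 → 2 → 5.
Since 6 matches the lower bound, it is optimal.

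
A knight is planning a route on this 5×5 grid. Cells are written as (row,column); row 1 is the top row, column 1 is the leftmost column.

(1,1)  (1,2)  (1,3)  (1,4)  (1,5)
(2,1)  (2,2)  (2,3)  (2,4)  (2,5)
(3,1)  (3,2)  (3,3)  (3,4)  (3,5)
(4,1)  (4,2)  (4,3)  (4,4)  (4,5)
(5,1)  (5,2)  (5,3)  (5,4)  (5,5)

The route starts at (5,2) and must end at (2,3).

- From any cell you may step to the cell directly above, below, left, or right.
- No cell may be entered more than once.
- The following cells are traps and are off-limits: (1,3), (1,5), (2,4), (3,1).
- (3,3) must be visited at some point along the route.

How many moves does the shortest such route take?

Any route passes through (3,3) somewhere between (5,2) and (2,3). Summing Manhattan distances along the two legs ((5,2) → (3,3) → (2,3)) gives a lower bound of 3 + 1 = 4 moves.
A route of 4 moves achieves this: (5,2) → (4,2) → (3,2) → (3,3) → (2,3).
Since 4 matches the lower bound, it is optimal.

4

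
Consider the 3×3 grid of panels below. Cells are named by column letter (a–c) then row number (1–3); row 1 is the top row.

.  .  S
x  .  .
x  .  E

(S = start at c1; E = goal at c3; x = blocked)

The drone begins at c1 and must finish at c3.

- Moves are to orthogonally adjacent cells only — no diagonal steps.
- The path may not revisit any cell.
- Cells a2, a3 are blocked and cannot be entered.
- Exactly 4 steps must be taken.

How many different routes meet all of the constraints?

Need simple routes of exactly 4 moves from c1 to c3 (Manhattan distance 2, so 1 moves are spent on a detour and 1 undoing it).
Enumerating: c1 c2 b2 b3 c3 | c1 b1 b2 b3 c3 | c1 b1 b2 c2 c3.
That gives 3 routes.

3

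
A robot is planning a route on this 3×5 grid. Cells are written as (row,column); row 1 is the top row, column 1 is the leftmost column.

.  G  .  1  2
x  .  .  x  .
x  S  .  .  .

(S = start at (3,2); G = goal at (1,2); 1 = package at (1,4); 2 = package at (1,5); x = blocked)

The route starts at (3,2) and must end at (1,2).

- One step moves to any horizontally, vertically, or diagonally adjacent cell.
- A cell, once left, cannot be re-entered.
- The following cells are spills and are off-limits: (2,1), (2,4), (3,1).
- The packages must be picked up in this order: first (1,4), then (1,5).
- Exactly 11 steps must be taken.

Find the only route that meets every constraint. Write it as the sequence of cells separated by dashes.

(3,2) - (2,3) - (1,3) - (1,4) - (1,5) - (2,5) - (3,5) - (3,4) - (3,3) - (2,2) - (1,1) - (1,2)

The waypoints must appear in the order (1,4), (1,5), with no cell reused.
Route from (3,2): up-right to (2,3), up to (1,3), 2× right (reaching (1,5)), 2× down (reaching (3,5)), 2× left (reaching (3,3)), 2× up-left (reaching (1,1)), right to (1,2) — 11 moves in all.
Check: order respected (1 at step 3, 2 at step 4); 11 moves as required.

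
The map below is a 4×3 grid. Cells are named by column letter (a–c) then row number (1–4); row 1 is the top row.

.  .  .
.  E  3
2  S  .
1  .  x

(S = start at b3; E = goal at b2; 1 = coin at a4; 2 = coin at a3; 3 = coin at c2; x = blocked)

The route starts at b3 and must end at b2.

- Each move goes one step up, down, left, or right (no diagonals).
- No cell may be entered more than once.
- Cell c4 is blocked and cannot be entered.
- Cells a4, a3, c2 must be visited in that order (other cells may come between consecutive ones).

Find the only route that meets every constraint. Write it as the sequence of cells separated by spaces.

The waypoints must appear in the order a4, a3, c2, with no cell reused.
Route from b3: down to b4, left to a4, 3× up (reaching a1), 2× right (reaching c1), down to c2, left to b2 — 9 moves in all.
Check: order respected (1 at step 2, 2 at step 3, 3 at step 8).

b3 b4 a4 a3 a2 a1 b1 c1 c2 b2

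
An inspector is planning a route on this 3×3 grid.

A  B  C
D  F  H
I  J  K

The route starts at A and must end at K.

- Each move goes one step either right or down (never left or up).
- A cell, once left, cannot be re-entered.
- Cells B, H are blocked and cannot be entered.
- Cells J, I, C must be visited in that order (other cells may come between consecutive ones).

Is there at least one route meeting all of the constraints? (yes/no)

no

I lies to the left of J, so going from J to I would need a leftward move — but moves only go right/down, so J cannot be visited before I.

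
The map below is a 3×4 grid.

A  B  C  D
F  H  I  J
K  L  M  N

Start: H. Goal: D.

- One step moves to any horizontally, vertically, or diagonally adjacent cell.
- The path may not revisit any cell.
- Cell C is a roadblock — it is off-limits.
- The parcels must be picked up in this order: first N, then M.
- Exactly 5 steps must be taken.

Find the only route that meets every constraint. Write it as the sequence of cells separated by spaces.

H I N M J D

The waypoints must appear in the order N, M, with no cell reused.
Route from H: right 1 to I, down-right 1 to N, left 1 to M, up-right 1 to J, up 1 to D — 5 moves in all.
Check: order respected (N at step 2, M at step 3); 5 moves as required.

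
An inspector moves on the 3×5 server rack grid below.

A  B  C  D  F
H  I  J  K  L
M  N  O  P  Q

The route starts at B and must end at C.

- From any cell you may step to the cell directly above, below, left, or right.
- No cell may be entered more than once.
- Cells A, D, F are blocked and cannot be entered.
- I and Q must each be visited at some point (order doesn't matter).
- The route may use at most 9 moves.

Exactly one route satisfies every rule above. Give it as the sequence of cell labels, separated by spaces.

The budget equals the shortest possible length, so every move has to be on a shortest route through the required cells.
Route from B: down 2 to N, right 3 to Q, up 1 to L, left 2 to J, up 1 to C — 9 moves in all.
Check: all required cells visited; 9 ≤ 9 moves.

B I N O P Q L K J C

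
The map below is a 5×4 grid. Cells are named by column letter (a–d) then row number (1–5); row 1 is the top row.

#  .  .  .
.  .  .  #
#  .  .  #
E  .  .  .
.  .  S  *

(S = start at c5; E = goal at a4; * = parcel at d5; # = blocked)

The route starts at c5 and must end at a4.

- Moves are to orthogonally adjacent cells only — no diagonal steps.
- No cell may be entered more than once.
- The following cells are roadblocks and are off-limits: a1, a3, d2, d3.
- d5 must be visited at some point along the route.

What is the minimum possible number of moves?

Any route passes through d5 somewhere between c5 and a4. Summing Manhattan distances along the two legs (c5 → d5 → a4) gives a lower bound of 1 + 4 = 5 moves.
A route of 5 moves achieves this: c5 → d5 → d4 → c4 → b4 → a4.
Since 5 matches the lower bound, it is optimal.

5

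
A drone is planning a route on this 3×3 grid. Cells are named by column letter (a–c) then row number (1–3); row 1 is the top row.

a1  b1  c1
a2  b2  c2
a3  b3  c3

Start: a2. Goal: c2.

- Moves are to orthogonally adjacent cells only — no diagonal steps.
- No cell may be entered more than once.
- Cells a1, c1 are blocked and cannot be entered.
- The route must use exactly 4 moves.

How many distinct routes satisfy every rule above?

3

Need simple routes of exactly 4 moves from a2 to c2 (Manhattan distance 2, so 1 moves are spent on a detour and 1 undoing it).
Enumerating: a2 a3 b3 b2 c2 | a2 a3 b3 c3 c2 | a2 b2 b3 c3 c2.
That gives 3 routes.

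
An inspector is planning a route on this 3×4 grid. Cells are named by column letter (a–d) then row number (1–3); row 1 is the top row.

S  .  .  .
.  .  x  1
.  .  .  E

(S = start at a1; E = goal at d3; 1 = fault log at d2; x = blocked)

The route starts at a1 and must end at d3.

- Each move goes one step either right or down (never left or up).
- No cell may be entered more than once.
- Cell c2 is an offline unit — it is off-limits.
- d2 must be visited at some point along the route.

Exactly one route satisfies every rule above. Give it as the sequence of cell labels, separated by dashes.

Moves only go right or down, so the column and row indices never decrease.
Route from a1: right 3 to d1, down 2 to d3 — 5 moves in all.
Check: all required cells visited.

a1 - b1 - c1 - d1 - d2 - d3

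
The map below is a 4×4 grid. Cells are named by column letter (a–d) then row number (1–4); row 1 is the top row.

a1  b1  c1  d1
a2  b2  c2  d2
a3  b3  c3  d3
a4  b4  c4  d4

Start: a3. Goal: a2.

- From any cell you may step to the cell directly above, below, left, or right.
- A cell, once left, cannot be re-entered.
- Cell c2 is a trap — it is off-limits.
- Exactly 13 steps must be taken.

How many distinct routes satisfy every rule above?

2

Need simple routes of exactly 13 moves from a3 to a2 (Manhattan distance 1, so 6 moves are spent on a detour and 6 undoing it).
Enumerating: a3 a4 b4 b3 c3 c4 d4 d3 d2 d1 c1 b1 b2 a2 | a3 a4 b4 b3 c3 c4 d4 d3 d2 d1 c1 b1 a1 a2.
That gives 2 routes.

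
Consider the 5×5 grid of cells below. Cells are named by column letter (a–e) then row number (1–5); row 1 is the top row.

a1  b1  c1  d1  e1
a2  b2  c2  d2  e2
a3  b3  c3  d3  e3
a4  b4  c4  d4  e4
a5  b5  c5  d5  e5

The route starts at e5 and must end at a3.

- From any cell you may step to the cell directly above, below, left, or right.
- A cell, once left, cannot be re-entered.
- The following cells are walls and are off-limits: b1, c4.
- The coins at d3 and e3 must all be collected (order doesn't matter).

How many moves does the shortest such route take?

6

Any route passes through d3 and e3 in some order between e5 and a3. Summing Manhattan distances along each leg and taking the cheapest ordering (e5 → e3 → d3 → a3) gives a lower bound of 2 + 1 + 3 = 6 moves.
A route of 6 moves achieves this: e5 → e4 → e3 → d3 → c3 → b3 → a3.
Since 6 matches the lower bound, it is optimal.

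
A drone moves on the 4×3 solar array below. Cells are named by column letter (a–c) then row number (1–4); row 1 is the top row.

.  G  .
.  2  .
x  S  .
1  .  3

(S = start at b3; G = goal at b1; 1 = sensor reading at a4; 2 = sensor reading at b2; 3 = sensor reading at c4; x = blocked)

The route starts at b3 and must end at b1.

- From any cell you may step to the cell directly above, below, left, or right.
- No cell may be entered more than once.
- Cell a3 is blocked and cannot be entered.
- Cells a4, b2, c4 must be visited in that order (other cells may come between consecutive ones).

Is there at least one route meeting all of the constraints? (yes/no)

no

a4 must be visited but has only one open neighbour (b4), and it is neither the start nor the goal — the route would have to enter and leave through b4, re-entering it.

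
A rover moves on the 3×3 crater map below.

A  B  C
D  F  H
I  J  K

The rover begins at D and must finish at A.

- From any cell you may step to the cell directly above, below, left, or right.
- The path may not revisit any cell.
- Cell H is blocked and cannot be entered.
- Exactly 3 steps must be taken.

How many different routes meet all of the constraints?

1

Need simple routes of exactly 3 moves from D to A (Manhattan distance 1, so 1 moves are spent on a detour and 1 undoing it).
Enumerating: D F B A.
That gives 1 route.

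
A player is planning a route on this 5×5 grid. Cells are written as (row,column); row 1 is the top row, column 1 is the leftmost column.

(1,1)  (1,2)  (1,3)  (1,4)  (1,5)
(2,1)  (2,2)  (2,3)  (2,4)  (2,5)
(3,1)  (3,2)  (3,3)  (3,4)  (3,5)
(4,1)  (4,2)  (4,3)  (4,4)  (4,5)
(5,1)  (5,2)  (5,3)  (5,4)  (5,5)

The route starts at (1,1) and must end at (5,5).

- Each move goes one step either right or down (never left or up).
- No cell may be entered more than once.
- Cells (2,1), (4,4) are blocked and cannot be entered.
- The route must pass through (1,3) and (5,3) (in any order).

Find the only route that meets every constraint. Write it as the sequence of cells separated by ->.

Moves only go right or down, so the column and row indices never decrease.
Route from (1,1): 2× right (reaching (1,3)), 4× down (reaching (5,3)), 2× right (reaching (5,5)) — 8 moves in all.
Check: all required cells visited.

(1,1) -> (1,2) -> (1,3) -> (2,3) -> (3,3) -> (4,3) -> (5,3) -> (5,4) -> (5,5)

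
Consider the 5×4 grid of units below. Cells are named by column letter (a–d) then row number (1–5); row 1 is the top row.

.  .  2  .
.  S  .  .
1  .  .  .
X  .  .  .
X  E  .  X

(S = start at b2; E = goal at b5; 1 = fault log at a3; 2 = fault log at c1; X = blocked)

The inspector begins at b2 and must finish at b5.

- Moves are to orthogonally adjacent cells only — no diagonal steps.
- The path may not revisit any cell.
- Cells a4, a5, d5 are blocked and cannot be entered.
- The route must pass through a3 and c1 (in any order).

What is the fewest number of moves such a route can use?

9

Any route passes through a3 and c1 in some order between b2 and b5. Summing Manhattan distances along each leg and taking the cheapest ordering (b2 → c1 → a3 → b5) gives a lower bound of 2 + 4 + 3 = 9 moves.
A route of 9 moves achieves this: b2 → c2 → c1 → b1 → a1 → a2 → a3 → b3 → b4 → b5.
Since 9 matches the lower bound, it is optimal.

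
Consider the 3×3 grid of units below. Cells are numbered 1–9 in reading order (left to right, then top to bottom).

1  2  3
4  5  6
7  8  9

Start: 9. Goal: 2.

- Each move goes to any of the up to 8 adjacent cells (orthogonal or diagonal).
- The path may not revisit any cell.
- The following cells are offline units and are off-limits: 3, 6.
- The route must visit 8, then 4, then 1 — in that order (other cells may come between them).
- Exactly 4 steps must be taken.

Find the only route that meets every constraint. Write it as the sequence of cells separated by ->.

The waypoints must appear in the order 8, 4, 1, with no cell reused.
Route from 9: left to 8, up-left to 4, up to 1, right to 2 — 4 moves in all.
Check: order respected (8 at step 1, 4 at step 2, 1 at step 3); 4 moves as required.

9 -> 8 -> 4 -> 1 -> 2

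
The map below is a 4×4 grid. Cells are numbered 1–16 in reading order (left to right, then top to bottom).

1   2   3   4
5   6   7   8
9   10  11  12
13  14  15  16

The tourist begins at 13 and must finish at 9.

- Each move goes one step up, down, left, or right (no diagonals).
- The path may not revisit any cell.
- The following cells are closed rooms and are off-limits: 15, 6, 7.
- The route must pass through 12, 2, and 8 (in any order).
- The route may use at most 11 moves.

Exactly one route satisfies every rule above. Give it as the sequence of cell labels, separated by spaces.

Any route must reach 12, 2, and 8 and still end at 9 within 11 moves, so the order of the required stops is forced.
Route from 13: right 1 to 14, up 1 to 10, right 2 to 12, up 2 to 4, left 3 to 1, down 2 to 9 — 11 moves in all.
Check: all required cells visited; 11 ≤ 11 moves.

13 14 10 11 12 8 4 3 2 1 5 9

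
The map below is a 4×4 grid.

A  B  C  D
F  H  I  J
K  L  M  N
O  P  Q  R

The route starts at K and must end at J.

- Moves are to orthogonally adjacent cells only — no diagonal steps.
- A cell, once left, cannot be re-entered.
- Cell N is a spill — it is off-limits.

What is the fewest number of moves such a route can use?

4

The Manhattan distance from K to J is |3−2| + |1−4| = 4, so at least 4 moves are needed.
A route of 4 moves achieves this: K → F → H → I → J.
Since 4 matches the lower bound, it is optimal.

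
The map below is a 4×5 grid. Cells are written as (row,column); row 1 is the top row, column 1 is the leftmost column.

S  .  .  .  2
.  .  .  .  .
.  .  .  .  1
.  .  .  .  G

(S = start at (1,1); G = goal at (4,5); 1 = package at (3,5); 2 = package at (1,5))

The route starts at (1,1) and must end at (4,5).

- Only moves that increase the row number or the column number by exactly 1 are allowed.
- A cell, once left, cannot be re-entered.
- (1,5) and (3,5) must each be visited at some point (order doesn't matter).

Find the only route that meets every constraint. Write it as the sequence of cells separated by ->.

Moves only go right or down, so the column and row indices never decrease.
Route from (1,1): right 4 to (1,5), down 3 to (4,5) — 7 moves in all.
Check: all required cells visited.

(1,1) -> (1,2) -> (1,3) -> (1,4) -> (1,5) -> (2,5) -> (3,5) -> (4,5)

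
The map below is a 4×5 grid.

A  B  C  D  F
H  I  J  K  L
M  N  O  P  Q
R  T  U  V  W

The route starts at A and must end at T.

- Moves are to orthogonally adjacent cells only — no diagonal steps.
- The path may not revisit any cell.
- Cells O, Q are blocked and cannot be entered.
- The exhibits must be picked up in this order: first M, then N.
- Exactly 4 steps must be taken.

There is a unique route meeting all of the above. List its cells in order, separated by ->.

The waypoints must appear in the order M, N, with no cell reused.
Route from A: 2× down (reaching M), right to N, down to T — 4 moves in all.
Check: order respected (M at step 2, N at step 3); 4 moves as required.

A -> H -> M -> N -> T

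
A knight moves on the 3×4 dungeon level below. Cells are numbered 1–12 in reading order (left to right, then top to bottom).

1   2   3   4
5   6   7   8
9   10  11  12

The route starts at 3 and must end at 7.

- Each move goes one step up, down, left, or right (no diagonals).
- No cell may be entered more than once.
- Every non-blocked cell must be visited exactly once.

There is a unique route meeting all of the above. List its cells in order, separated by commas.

3, 4, 8, 12, 11, 10, 9, 5, 1, 2, 6, 7

Need to visit all 12 open cells exactly once, starting at 3 and ending at 7.
Cell 1 has only two open neighbours (5 and 2), so the path must pass straight through it: one of those is the cell it's entered from and the other is where it exits.
Route from 3: right to 4, 2× down (reaching 12), 3× left (reaching 9), 2× up (reaching 1), right to 2, down to 6, right to 7 — 11 moves in all.
Check: all 12 open cells covered.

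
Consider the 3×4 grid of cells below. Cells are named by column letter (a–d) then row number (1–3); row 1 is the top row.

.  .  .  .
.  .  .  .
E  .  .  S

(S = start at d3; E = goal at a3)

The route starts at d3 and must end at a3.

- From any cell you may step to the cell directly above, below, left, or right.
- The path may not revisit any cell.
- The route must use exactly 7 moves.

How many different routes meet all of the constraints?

16

Need simple routes of exactly 7 moves from d3 to a3 (Manhattan distance 3, so 2 moves are spent on a detour and 2 undoing it).
Branch systematically from the start, pruning whenever the remaining move budget drops below the Manhattan distance to a3 or differs from it in parity. Grouping the completions by first move — via d2: 11; via c3: 5 — and summing: 11 + 5 = 16.
That gives 16 routes.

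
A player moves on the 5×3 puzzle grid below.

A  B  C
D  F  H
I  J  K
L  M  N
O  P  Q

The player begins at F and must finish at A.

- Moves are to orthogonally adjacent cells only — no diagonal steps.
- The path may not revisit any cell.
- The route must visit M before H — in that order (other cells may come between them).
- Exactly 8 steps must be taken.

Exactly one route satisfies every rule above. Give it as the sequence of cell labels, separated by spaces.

F J M N K H C B A

The waypoints must appear in the order M, H, with no cell reused.
Route from F: 2× down (reaching M), right to N, 3× up (reaching C), 2× left (reaching A) — 8 moves in all.
Check: order respected (M at step 2, H at step 5); 8 moves as required.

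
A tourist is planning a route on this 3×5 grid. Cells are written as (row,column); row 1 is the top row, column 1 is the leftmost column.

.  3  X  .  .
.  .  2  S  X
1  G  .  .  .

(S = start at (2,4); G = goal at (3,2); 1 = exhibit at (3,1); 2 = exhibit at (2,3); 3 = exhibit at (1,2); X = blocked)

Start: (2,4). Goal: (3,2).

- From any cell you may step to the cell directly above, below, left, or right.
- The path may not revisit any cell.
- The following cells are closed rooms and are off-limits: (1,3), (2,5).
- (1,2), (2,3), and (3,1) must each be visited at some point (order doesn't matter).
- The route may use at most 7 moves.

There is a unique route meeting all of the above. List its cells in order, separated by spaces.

Any route must reach (1,2), (2,3), and (3,1) and still end at (3,2) within 7 moves, so the order of the required stops is forced.
Route from (2,4): 2× left (reaching (2,2)), up to (1,2), left to (1,1), 2× down (reaching (3,1)), right to (3,2) — 7 moves in all.
Check: all required cells visited; 7 ≤ 7 moves.

(2,4) (2,3) (2,2) (1,2) (1,1) (2,1) (3,1) (3,2)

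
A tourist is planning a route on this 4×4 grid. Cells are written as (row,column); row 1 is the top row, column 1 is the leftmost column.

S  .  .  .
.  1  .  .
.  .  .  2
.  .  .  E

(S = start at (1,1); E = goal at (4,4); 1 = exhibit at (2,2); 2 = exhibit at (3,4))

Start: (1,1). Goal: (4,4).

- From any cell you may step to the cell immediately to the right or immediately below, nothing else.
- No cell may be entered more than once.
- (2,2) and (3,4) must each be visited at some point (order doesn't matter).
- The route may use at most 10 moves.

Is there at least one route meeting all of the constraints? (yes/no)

One route that works: (1,1) → (2,1) → (2,2) → (3,2) → (3,3) → (3,4) → (4,4).

yes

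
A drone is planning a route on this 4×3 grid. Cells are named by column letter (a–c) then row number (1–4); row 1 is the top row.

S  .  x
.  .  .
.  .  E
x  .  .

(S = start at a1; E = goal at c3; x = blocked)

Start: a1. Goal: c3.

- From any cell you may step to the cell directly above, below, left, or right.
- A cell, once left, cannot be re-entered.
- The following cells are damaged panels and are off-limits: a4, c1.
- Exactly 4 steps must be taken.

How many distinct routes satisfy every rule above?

Need simple routes of exactly 4 moves from a1 to c3 (Manhattan distance 4, so 0 moves are spent on a detour and 0 undoing it).
Enumerating: a1 a2 a3 b3 c3 | a1 a2 b2 b3 c3 | a1 a2 b2 c2 c3 | a1 b1 b2 b3 c3 | a1 b1 b2 c2 c3.
That gives 5 routes.

5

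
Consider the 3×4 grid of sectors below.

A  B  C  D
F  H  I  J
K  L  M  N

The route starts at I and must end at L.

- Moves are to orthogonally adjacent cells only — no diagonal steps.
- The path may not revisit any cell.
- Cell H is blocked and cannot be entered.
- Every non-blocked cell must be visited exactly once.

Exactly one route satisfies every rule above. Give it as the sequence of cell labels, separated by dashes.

I - M - N - J - D - C - B - A - F - K - L

Need to visit all 11 open cells exactly once, starting at I and ending at L.
Cell K has only two open neighbours (F and L), so the path must pass straight through it: one of those is the cell it's entered from and the other is where it exits.
Route from I: down to M, right to N, 2× up (reaching D), 3× left (reaching A), 2× down (reaching K), right to L — 10 moves in all.
Check: all 11 open cells covered.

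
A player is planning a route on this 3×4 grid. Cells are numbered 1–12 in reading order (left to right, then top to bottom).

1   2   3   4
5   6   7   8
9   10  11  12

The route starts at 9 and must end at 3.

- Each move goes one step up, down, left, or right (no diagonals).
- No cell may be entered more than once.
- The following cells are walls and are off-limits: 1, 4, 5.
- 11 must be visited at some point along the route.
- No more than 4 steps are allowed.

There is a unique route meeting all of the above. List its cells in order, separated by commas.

9, 10, 11, 7, 3

The budget equals the shortest possible length, so every move has to be on a shortest route through the required cells.
Route from 9: right 2 to 11, up 2 to 3 — 4 moves in all.
Check: all required cells visited; 4 ≤ 4 moves.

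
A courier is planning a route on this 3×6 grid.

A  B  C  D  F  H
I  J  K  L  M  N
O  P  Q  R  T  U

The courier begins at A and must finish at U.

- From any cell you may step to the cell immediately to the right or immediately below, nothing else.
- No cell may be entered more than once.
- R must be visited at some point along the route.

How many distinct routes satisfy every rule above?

A right/down-only route from A to U makes exactly 2 down-moves and 5 right-moves in some order.
With no other constraints that would be C(7,2) = 21 routes.
Split at R and multiply the segment counts: A→R: 10; R→U: 1; product = 10.
That gives 10 routes.

10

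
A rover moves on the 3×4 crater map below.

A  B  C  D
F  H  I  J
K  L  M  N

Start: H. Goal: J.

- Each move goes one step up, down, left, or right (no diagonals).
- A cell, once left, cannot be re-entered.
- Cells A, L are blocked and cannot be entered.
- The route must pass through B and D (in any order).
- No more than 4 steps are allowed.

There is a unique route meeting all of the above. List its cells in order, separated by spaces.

The budget equals the shortest possible length, so every move has to be on a shortest route through the required cells.
Route from H: up to B, 2× right (reaching D), down to J — 4 moves in all.
Check: all required cells visited; 4 ≤ 4 moves.

H B C D J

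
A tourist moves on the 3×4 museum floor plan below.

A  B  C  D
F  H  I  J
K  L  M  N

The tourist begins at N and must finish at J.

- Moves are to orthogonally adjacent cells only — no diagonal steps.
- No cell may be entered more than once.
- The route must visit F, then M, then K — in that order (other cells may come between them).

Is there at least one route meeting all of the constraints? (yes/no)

no

Ignoring the required order, 9 revisit-free routes from N to J pass through all of F, M, and K; the waypoint orders that occur are M → K → F (9) — never F → M → K.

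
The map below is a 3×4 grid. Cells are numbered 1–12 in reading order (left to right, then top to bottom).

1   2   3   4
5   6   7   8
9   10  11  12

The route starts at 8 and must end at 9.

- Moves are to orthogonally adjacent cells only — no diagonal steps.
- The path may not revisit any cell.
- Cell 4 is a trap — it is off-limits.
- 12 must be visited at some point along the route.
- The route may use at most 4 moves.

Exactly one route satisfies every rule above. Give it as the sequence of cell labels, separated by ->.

8 -> 12 -> 11 -> 10 -> 9

The 4-move cap with required stops at 12 leaves no slack for detours.
Route from 8: down to 12, 3× left (reaching 9) — 4 moves in all.
Check: all required cells visited; 4 ≤ 4 moves.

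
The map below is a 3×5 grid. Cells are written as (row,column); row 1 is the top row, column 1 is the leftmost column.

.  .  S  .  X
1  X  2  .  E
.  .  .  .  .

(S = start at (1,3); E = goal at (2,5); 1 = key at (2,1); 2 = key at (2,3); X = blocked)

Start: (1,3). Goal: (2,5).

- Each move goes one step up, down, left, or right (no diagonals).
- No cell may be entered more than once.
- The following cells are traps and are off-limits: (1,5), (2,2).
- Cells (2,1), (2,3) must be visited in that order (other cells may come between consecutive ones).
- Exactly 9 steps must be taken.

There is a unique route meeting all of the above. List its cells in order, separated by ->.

(1,3) -> (1,2) -> (1,1) -> (2,1) -> (3,1) -> (3,2) -> (3,3) -> (2,3) -> (2,4) -> (2,5)

The waypoints must appear in the order (2,1), (2,3), with no cell reused.
Route from (1,3): left 2 to (1,1), down 2 to (3,1), right 2 to (3,3), up 1 to (2,3), right 2 to (2,5) — 9 moves in all.
Check: order respected (1 at step 3, 2 at step 7); 9 moves as required.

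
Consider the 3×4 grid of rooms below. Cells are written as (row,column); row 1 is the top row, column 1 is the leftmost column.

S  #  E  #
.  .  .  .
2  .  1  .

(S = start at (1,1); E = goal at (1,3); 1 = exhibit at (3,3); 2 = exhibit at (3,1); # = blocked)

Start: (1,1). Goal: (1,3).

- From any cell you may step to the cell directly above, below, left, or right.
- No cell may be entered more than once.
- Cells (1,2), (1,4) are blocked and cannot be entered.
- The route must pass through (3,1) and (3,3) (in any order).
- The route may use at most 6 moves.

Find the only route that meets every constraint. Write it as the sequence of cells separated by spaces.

(1,1) (2,1) (3,1) (3,2) (3,3) (2,3) (1,3)

Any route must reach (3,1) and (3,3) and still end at (1,3) within 6 moves, so the order of the required stops is forced.
Route from (1,1): down 2 to (3,1), right 2 to (3,3), up 2 to (1,3) — 6 moves in all.
Check: all required cells visited; 6 ≤ 6 moves.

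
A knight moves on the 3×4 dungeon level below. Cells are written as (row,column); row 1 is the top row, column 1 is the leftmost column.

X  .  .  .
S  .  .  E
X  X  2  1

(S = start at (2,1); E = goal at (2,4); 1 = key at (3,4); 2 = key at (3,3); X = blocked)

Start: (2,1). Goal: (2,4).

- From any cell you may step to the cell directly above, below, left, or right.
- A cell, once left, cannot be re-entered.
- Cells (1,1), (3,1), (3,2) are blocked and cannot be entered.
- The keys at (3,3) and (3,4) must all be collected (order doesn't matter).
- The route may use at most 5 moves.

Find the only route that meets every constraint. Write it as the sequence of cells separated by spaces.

The 5-move cap with required stops at (3,3), (3,4) leaves no slack for detours.
Route from (2,1): 2× right (reaching (2,3)), down to (3,3), right to (3,4), up to (2,4) — 5 moves in all.
Check: all required cells visited; 5 ≤ 5 moves.

(2,1) (2,2) (2,3) (3,3) (3,4) (2,4)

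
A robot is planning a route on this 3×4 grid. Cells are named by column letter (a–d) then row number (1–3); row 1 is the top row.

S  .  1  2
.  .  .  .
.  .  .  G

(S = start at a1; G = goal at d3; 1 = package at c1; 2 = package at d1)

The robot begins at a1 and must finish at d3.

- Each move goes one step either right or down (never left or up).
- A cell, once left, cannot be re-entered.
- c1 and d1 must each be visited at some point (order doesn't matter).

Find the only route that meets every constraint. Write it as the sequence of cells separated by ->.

Moves only go right or down, so the column and row indices never decrease.
Route from a1: 3× right (reaching d1), 2× down (reaching d3) — 5 moves in all.
Check: all required cells visited.

a1 -> b1 -> c1 -> d1 -> d2 -> d3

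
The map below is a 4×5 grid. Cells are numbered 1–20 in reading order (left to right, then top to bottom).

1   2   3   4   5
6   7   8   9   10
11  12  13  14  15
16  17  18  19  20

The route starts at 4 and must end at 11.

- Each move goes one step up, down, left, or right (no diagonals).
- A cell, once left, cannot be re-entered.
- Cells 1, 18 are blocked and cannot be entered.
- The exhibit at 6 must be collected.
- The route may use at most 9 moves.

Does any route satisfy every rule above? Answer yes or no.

yes

One route that works: 4 → 9 → 8 → 7 → 6 → 11.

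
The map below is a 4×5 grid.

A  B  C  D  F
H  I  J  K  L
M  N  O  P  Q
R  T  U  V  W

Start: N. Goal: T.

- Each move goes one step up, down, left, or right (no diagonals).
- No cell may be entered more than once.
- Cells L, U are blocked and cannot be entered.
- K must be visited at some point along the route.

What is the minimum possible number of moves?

9

Any route passes through K somewhere between N and T. Summing Manhattan distances along the two legs (N → K → T) gives a lower bound of 3 + 4 = 7 moves.
The shortest route satisfying every rule uses 9 moves: N → O → P → K → J → I → H → M → R → T.
The bound of 7 isn't tight here; checking systematically, no route of length 7 through 8 satisfies every constraint, so 9 is the minimum.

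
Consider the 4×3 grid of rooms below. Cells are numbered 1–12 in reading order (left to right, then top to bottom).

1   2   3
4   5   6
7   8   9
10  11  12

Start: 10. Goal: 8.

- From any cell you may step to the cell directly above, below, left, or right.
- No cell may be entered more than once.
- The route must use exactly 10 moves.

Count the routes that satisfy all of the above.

Need simple routes of exactly 10 moves from 10 to 8 (Manhattan distance 2, so 4 moves are spent on a detour and 4 undoing it).
Enumerating: 10 7 4 1 2 5 6 9 12 11 8 | 10 7 4 1 2 3 6 9 12 11 8 | 10 7 4 5 2 3 6 9 12 11 8 | 10 11 12 9 6 3 2 5 4 7 8 | 10 11 12 9 6 3 2 1 4 7 8 | 10 11 12 9 6 3 2 1 4 5 8 | 10 11 12 9 6 5 2 1 4 7 8.
That gives 7 routes.

7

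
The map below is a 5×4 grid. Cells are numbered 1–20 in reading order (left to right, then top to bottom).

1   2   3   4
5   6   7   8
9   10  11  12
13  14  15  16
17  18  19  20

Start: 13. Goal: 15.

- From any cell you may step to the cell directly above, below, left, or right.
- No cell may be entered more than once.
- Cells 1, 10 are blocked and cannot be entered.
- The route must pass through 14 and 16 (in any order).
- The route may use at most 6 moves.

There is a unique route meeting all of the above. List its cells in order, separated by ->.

The 6-move cap with required stops at 14, 16 leaves no slack for detours.
Route from 13: right to 14, down to 18, 2× right (reaching 20), up to 16, left to 15 — 6 moves in all.
Check: all required cells visited; 6 ≤ 6 moves.

13 -> 14 -> 18 -> 19 -> 20 -> 16 -> 15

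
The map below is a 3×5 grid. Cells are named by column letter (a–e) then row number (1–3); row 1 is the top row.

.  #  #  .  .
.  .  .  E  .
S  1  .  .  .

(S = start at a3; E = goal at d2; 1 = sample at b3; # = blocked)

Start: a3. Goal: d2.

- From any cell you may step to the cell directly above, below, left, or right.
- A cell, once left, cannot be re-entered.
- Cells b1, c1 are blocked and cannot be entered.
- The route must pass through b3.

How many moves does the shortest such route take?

4

Any route passes through b3 somewhere between a3 and d2. Summing Manhattan distances along the two legs (a3 → b3 → d2) gives a lower bound of 1 + 3 = 4 moves.
A route of 4 moves achieves this: a3 → b3 → b2 → c2 → d2.
Since 4 matches the lower bound, it is optimal.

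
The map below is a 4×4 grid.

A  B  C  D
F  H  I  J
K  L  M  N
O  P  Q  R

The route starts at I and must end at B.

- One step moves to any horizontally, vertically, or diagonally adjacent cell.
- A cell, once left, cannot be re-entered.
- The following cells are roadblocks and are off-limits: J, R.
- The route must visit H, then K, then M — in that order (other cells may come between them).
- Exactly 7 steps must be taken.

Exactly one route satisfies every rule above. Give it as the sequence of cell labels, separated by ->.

The waypoints must appear in the order H, K, M, with no cell reused.
Route from I: left 1 to H, down-left 1 to K, down-right 1 to P, up-right 1 to M, left 1 to L, up-left 1 to F, up-right 1 to B — 7 moves in all.
Check: order respected (H at step 1, K at step 2, M at step 4); 7 moves as required.

I -> H -> K -> P -> M -> L -> F -> B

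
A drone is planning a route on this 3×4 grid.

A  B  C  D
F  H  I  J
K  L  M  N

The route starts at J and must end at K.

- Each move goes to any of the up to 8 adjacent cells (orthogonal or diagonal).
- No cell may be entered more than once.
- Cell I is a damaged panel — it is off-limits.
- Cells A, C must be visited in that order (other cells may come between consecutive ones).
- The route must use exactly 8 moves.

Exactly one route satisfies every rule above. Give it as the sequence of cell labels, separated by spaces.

J M L F A B C H K

The waypoints must appear in the order A, C, with no cell reused.
Route from J: down-left 1 to M, left 1 to L, up-left 1 to F, up 1 to A, right 2 to C, down-left 2 to K — 8 moves in all.
Check: order respected (A at step 4, C at step 6); 8 moves as required.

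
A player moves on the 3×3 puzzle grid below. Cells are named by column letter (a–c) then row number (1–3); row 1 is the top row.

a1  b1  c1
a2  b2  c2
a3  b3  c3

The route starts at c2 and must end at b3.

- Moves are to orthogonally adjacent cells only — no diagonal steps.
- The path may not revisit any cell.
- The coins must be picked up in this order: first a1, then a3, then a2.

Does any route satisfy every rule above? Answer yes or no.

no

Ignoring the required order, 2 revisit-free routes from c2 to b3 pass through all of a1, a3, and a2; the waypoint orders that occur are a1 → a2 → a3 (2) — never a1 → a3 → a2.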